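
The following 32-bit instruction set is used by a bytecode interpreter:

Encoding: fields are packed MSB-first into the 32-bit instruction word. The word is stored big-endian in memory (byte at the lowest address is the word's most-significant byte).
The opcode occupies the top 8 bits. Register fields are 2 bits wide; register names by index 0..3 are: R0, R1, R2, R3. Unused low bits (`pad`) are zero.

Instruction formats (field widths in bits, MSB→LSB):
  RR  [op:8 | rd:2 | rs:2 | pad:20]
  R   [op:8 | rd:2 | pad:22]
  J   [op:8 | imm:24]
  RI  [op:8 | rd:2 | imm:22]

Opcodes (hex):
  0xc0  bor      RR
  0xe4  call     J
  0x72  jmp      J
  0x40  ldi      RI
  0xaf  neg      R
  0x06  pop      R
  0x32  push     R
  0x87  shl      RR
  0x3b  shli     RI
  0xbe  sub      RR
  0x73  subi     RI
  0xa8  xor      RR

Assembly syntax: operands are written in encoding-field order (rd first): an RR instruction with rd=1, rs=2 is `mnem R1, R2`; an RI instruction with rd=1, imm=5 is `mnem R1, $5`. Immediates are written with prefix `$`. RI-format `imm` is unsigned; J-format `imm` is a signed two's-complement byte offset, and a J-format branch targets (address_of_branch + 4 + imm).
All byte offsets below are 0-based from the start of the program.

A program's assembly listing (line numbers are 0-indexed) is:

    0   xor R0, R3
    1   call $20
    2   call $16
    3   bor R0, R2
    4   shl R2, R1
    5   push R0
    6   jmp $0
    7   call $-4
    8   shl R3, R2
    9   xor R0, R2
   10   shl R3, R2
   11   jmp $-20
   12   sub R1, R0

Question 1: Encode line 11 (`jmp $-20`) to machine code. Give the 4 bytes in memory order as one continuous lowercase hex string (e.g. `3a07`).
11. jmp fields op=0x72:8|imm=-20:24 → word 72ffffech → 72 ff ff ec

72ffffec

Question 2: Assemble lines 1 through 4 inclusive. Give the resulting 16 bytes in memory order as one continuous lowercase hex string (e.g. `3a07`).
e4000014e4000010c020000087900000

L1: call op=0xe4:8|imm=20:24 ⇒ 0xe4000014 ⇒ big e4 00 00 14
L2: call op=0xe4:8|imm=16:24 ⇒ 0xe4000010 ⇒ big e4 00 00 10
L3: bor op=0xc0:8|rd=0:2|rs=2:2|pad=0:20 ⇒ 0xc0200000 ⇒ big c0 20 00 00
L4: shl op=0x87:8|rd=2:2|rs=1:2|pad=0:20 ⇒ 0x87900000 ⇒ big 87 90 00 00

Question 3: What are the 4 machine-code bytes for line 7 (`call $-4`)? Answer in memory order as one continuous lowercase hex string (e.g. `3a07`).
7. call fields op=0xe4:8|imm=-4:24 → word e4fffffch → e4 ff ff fc

e4fffffc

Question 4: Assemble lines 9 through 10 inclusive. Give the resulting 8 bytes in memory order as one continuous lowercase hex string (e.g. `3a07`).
a820000087e00000

9. xor fields op=0xa8:8|rd=0:2|rs=2:2|pad=0:20 → word a8200000h → a8 20 00 00
10. shl fields op=0x87:8|rd=3:2|rs=2:2|pad=0:20 → word 87e00000h → 87 e0 00 00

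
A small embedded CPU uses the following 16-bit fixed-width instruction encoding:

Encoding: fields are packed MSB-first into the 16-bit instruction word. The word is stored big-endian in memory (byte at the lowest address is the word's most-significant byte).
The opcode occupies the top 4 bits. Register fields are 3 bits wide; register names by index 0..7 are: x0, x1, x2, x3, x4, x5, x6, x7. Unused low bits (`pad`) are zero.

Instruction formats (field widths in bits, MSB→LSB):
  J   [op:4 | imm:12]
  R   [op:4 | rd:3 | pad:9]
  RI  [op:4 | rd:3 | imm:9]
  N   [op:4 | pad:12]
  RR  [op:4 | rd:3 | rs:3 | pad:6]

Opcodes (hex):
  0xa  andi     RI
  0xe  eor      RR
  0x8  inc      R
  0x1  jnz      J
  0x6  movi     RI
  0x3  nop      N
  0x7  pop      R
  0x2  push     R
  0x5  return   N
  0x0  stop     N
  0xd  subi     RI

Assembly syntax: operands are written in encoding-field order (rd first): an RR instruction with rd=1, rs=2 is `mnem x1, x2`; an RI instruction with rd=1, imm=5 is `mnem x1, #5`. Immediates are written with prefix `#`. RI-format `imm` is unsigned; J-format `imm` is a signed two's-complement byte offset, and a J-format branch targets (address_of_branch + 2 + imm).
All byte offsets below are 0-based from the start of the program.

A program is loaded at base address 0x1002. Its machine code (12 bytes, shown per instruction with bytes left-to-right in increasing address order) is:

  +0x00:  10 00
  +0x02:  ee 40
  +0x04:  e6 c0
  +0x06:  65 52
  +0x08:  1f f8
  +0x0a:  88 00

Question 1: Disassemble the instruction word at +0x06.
movi x2, #338

off 0x06: read 65 52 as big → 0x6552
  opcode bits[15:12]=0x6: movi/RI
  rd@[11:9]=0x2 ⇒ x2
  imm@[8:0]=0x152 ⇒ #338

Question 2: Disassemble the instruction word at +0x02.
eor x7, x1

off 0x02: read ee 40 as big → 0xee40
  opcode bits[15:12]=0xe: eor/RR
  [11:9] rd=7 = x7
  [8:6] rs=1 = x1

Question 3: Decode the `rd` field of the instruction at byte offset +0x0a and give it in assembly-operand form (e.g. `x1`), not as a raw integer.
off 0x0a: read 88 00 as big → 0x8800
  top 4b → 0x8 → inc [R]
  [11:9] rd=4 = x4

x4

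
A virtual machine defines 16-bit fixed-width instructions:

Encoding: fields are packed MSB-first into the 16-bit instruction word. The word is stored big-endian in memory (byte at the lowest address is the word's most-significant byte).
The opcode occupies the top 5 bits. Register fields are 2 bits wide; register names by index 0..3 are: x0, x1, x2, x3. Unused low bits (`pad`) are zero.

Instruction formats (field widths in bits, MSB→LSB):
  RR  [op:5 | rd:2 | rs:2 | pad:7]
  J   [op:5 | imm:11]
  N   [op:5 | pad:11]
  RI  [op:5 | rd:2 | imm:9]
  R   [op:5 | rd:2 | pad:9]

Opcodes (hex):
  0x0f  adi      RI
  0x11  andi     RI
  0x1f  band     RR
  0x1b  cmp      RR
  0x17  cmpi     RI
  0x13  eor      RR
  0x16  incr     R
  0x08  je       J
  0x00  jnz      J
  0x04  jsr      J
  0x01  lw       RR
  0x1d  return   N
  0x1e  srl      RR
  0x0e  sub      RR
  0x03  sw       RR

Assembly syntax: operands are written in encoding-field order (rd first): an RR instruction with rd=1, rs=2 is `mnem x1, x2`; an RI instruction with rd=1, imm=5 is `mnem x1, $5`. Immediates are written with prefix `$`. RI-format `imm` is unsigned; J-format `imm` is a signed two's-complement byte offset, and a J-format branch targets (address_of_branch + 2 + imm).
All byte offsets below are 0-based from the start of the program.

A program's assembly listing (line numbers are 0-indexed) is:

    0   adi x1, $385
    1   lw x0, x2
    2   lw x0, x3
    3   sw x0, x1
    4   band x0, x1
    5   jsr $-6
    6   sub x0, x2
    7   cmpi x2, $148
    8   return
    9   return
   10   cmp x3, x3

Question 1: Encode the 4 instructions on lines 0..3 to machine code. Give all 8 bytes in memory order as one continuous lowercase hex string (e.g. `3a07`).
line 0 (adi): pack op=0xf:5|rd=1:2|imm=385:9 = 0x7b81; big→ 7b 81
line 1 (lw): pack op=0x1:5|rd=0:2|rs=2:2|pad=0:7 = 0x0900; big→ 09 00
line 2 (lw): pack op=0x1:5|rd=0:2|rs=3:2|pad=0:7 = 0x0980; big→ 09 80
line 3 (sw): pack op=0x3:5|rd=0:2|rs=1:2|pad=0:7 = 0x1880; big→ 18 80

7b81090009801880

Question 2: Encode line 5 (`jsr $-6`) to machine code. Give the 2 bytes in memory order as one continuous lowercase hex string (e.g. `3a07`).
27fa

L5: jsr op=0x4:5|imm=-6:11 ⇒ 0x27fa ⇒ big 27 fa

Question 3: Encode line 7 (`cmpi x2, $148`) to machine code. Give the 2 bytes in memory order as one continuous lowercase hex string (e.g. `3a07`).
bc94

L7: cmpi op=0x17:5|rd=2:2|imm=148:9 ⇒ 0xbc94 ⇒ big bc 94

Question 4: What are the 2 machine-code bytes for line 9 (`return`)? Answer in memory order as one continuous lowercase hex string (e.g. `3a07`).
L9: return op=0x1d:5|pad=0:11 ⇒ 0xe800 ⇒ big e8 00

e800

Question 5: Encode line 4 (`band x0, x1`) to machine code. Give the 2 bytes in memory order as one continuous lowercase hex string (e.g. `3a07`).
f880

L4: band op=0x1f:5|rd=0:2|rs=1:2|pad=0:7 ⇒ 0xf880 ⇒ big f8 80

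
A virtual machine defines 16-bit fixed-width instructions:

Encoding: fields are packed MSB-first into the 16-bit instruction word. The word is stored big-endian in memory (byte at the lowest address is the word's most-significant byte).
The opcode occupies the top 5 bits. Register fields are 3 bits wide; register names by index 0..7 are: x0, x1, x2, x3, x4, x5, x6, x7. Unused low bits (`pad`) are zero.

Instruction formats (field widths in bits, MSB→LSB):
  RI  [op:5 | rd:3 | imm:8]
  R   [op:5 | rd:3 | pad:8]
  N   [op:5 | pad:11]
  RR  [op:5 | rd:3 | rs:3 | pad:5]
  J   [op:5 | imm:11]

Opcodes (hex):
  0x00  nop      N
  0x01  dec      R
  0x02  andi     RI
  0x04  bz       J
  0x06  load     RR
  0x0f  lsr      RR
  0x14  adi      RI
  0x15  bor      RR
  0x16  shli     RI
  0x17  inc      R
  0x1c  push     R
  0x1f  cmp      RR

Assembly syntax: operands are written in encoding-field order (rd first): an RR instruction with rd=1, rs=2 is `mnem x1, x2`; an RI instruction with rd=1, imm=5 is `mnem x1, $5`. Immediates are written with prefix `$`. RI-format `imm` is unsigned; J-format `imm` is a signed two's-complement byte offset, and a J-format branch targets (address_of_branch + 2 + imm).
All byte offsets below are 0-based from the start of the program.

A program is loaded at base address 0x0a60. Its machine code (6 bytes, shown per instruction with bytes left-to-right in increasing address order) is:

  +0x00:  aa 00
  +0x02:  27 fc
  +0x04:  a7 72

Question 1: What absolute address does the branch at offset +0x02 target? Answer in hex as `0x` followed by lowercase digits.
0x0a60

@+02  big-endian(27 fc) = 0x27fc
  op=0x27fc>>11=0x4 ⇒ bz (J)
  imm: (w>>0)&0x7ff=0x7fc (s11→-4) → $-4
  target = base 0x0a60 + off 0x02 + 2 + imm -4 = 0x0a60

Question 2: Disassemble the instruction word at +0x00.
off 0x00: read aa 00 as big → 0xaa00
  opcode bits[15:11]=0x15: bor/RR
  [10:8] rd=2 = x2
  [7:5] rs=0 = x0

bor x2, x0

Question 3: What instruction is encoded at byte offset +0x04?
adi x7, $114

@+04  big-endian(a7 72) = 0xa772
  op=0xa772>>11=0x14 ⇒ adi (RI)
  rd@[10:8]=0x7 ⇒ x7
  imm@[7:0]=0x72 ⇒ $114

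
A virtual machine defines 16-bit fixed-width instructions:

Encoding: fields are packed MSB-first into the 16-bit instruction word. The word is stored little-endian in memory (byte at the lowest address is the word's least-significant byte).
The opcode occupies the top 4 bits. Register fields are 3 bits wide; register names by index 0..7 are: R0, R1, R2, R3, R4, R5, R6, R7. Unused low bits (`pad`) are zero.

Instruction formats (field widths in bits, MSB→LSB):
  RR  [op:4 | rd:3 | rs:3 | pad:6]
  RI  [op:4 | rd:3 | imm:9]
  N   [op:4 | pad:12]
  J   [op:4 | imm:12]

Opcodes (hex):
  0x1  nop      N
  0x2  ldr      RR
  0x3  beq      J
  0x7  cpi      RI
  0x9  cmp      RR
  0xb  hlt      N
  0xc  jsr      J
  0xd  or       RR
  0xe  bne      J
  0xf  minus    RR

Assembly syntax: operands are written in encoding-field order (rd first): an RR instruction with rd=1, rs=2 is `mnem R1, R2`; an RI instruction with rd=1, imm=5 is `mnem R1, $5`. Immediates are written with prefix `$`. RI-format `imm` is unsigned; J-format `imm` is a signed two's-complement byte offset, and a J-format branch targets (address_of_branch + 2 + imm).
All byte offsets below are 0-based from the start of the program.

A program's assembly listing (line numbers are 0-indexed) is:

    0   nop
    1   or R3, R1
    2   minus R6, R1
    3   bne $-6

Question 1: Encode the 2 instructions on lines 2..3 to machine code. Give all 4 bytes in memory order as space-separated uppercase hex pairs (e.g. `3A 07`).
L2: minus op=0xf:4|rd=6:3|rs=1:3|pad=0:6 ⇒ 0xfc40 ⇒ little 40 fc
L3: bne op=0xe:4|imm=-6:12 ⇒ 0xeffa ⇒ little fa ef

40 FC FA EF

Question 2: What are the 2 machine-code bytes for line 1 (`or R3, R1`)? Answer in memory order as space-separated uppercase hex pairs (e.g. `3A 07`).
40 D6

line 1 (or): pack op=0xd:4|rd=3:3|rs=1:3|pad=0:6 = 0xd640; little→ 40 d6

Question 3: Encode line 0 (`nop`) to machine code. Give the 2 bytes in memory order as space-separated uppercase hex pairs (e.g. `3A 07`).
L0: nop op=0x1:4|pad=0:12 ⇒ 0x1000 ⇒ little 00 10

00 10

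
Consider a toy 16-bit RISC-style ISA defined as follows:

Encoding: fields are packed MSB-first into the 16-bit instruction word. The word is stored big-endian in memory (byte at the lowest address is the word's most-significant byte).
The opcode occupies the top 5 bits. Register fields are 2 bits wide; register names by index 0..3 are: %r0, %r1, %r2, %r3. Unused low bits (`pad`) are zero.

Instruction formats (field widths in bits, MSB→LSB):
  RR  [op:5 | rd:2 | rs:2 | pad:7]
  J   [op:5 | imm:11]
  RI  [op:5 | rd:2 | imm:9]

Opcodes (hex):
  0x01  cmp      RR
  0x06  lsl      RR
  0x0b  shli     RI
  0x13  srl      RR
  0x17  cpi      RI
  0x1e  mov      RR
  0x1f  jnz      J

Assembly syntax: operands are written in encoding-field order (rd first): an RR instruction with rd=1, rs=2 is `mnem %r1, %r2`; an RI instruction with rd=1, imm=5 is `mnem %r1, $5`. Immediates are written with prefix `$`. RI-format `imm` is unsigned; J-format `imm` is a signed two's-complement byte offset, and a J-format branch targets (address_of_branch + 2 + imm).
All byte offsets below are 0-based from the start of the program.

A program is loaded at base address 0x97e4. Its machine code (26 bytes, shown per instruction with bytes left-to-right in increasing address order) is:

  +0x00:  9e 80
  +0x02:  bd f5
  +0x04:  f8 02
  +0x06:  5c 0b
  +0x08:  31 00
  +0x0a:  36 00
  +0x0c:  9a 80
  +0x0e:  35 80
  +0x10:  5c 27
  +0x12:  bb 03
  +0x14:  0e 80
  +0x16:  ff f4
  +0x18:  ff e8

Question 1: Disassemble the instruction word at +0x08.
+0x08: 31 00 ⇒ word 0x3100 (big)
  top 5b → 0x6 → lsl [RR]
  [10:9] rd=0 = %r0
  [8:7] rs=2 = %r2

lsl %r0, %r2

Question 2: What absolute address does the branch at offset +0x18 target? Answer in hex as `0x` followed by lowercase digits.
0x97e6

[18] ff e8 → 0xffe8
  op=0xffe8>>11=0x1f ⇒ jnz (J)
  imm: (w>>0)&0x7ff=0x7e8 (s11→-24) → $-24
  target = base 0x97e4 + off 0x18 + 2 + imm -24 = 0x97e6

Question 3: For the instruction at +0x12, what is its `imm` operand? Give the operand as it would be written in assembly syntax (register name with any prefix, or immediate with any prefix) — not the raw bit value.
+0x12: bb 03 ⇒ word 0xbb03 (big)
  op=0xbb03>>11=0x17 ⇒ cpi (RI)
  rd@[10:9]=0x1 ⇒ %r1
  imm@[8:0]=0x103 ⇒ $259

$259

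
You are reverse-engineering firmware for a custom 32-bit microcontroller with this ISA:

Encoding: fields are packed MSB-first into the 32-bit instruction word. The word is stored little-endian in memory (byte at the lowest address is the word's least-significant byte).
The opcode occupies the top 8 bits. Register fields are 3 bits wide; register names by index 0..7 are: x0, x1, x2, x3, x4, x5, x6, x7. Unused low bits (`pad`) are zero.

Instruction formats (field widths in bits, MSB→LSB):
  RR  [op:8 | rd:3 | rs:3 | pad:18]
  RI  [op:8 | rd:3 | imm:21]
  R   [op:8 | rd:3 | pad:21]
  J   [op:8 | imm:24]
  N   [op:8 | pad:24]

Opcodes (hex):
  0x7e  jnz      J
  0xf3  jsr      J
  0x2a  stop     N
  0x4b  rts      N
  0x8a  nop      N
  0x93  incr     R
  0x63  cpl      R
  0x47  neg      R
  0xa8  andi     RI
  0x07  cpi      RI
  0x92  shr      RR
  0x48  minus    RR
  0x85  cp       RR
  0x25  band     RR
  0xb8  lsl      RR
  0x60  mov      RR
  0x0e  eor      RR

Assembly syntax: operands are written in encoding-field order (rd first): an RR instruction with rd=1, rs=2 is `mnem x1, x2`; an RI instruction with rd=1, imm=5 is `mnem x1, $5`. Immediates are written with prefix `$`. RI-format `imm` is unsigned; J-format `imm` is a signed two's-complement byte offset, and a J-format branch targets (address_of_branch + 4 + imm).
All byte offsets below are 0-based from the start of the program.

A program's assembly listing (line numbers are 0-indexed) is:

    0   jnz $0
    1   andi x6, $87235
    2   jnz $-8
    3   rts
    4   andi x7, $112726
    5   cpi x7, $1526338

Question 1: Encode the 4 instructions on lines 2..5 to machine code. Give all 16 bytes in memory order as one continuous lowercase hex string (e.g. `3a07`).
f8ffff7e0000004b56b8e1a8424af707

2. jnz fields op=0x7e:8|imm=-8:24 → word 7efffff8h → f8 ff ff 7e
3. rts fields op=0x4b:8|pad=0:24 → word 4b000000h → 00 00 00 4b
4. andi fields op=0xa8:8|rd=7:3|imm=112726:21 → word a8e1b856h → 56 b8 e1 a8
5. cpi fields op=0x7:8|rd=7:3|imm=1526338:21 → word 07f74a42h → 42 4a f7 07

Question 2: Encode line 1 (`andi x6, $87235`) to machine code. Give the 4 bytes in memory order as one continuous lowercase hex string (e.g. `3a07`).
c354c1a8

line 1 (andi): pack op=0xa8:8|rd=6:3|imm=87235:21 = 0xa8c154c3; little→ c3 54 c1 a8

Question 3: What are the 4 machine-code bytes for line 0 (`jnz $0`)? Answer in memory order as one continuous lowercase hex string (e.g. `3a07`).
L0: jnz op=0x7e:8|imm=0:24 ⇒ 0x7e000000 ⇒ little 00 00 00 7e

0000007e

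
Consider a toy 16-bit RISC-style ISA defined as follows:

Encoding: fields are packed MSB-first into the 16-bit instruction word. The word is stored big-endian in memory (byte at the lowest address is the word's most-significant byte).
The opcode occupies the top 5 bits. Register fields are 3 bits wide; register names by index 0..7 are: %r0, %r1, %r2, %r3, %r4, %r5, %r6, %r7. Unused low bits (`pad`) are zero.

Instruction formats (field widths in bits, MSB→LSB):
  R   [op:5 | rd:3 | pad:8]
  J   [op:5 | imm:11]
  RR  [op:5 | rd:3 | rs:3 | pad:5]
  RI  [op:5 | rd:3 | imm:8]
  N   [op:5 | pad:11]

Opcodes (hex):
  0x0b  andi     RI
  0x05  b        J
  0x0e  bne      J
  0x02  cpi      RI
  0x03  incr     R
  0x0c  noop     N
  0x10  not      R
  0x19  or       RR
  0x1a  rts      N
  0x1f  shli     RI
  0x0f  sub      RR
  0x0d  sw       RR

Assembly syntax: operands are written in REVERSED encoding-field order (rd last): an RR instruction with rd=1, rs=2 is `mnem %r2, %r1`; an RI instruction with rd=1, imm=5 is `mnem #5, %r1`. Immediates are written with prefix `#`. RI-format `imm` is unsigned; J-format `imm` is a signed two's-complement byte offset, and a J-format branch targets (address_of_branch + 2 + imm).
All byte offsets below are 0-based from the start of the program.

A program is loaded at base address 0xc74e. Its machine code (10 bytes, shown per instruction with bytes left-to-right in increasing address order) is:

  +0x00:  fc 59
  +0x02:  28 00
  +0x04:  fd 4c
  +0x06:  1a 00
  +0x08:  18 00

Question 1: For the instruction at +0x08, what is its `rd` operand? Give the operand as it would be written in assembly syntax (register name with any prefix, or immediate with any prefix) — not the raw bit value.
@+08  big-endian(18 00) = 0x1800
  op=0x1800>>11=0x3 ⇒ incr (R)
  [10:8] rd=0 = %r0

%r0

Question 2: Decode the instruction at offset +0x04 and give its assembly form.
@+04  big-endian(fd 4c) = 0xfd4c
  opcode bits[15:11]=0x1f: shli/RI
  rd@[10:8]=0x5 ⇒ %r5
  imm@[7:0]=0x4c ⇒ #76

shli #76, %r5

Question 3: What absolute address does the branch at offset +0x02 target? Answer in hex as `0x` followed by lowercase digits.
@+02  big-endian(28 00) = 0x2800
  opcode bits[15:11]=0x5: b/J
  imm@[10:0]=0x0 ⇒ #0
  target = base 0xc74e + off 0x02 + 2 + imm 0 = 0xc752

0xc752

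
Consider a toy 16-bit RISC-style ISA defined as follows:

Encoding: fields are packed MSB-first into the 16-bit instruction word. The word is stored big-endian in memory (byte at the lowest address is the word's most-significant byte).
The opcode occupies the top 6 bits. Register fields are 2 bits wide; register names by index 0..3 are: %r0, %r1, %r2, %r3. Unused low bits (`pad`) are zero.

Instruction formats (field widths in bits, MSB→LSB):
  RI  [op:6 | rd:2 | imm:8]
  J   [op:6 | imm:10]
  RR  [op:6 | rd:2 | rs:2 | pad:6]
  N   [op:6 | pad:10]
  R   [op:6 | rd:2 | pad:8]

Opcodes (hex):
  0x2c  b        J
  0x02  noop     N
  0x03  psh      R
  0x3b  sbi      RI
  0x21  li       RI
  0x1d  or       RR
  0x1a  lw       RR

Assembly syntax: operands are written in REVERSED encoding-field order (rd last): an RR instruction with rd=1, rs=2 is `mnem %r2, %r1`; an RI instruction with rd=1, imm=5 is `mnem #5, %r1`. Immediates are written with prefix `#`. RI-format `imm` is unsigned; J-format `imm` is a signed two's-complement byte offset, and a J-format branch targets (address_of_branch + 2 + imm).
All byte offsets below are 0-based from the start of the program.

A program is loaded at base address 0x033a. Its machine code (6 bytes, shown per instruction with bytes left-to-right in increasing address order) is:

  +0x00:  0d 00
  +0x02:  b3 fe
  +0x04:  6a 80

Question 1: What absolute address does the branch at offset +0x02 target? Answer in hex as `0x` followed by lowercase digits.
0x033c

+0x02: b3 fe ⇒ word 0xb3fe (big)
  op=0xb3fe>>10=0x2c ⇒ b (J)
  imm: (w>>0)&0x3ff=0x3fe (s10→-2) → #-2
  target = base 0x033a + off 0x02 + 2 + imm -2 = 0x033c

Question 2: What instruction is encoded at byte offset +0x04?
lw %r2, %r2

off 0x04: read 6a 80 as big → 0x6a80
  op=0x6a80>>10=0x1a ⇒ lw (RR)
  rd: (w>>8)&0x3=0x2 → %r2
  rs: (w>>6)&0x3=0x2 → %r2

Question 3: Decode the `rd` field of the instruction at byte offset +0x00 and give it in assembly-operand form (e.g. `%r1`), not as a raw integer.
%r1

[00] 0d 00 → 0x0d00
  top 6b → 0x3 → psh [R]
  rd: (w>>8)&0x3=0x1 → %r1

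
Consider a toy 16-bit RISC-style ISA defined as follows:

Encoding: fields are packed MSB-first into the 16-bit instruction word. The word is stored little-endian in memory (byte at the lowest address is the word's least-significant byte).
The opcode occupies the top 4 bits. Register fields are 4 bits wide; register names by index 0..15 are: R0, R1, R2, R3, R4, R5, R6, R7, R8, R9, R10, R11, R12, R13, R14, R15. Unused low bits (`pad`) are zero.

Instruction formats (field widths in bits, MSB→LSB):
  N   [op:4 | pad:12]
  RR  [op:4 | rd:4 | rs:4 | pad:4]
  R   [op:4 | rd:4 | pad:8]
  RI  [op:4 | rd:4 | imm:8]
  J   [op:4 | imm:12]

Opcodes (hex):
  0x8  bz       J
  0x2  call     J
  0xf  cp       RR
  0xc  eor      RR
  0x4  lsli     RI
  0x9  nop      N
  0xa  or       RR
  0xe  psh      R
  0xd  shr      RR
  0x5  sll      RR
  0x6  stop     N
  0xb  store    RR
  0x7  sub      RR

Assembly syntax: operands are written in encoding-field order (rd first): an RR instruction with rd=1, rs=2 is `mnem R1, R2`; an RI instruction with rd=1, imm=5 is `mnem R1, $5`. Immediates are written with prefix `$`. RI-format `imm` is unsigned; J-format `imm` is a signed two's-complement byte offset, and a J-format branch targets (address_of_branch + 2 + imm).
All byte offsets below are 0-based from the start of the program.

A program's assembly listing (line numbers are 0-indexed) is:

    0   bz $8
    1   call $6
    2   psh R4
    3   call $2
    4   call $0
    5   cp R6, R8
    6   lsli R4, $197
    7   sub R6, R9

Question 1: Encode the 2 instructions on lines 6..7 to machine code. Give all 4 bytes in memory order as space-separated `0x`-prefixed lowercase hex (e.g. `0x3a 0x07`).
0xc5 0x44 0x90 0x76

L6: lsli op=0x4:4|rd=4:4|imm=197:8 ⇒ 0x44c5 ⇒ little c5 44
L7: sub op=0x7:4|rd=6:4|rs=9:4|pad=0:4 ⇒ 0x7690 ⇒ little 90 76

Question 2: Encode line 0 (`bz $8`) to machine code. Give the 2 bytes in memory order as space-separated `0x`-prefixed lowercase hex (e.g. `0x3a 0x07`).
0x08 0x80

line 0 (bz): pack op=0x8:4|imm=8:12 = 0x8008; little→ 08 80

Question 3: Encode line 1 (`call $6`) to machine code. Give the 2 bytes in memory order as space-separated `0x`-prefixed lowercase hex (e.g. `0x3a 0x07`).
0x06 0x20

line 1 (call): pack op=0x2:4|imm=6:12 = 0x2006; little→ 06 20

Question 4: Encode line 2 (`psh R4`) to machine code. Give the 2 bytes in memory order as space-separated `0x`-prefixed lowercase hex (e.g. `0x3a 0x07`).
0x00 0xe4

L2: psh op=0xe:4|rd=4:4|pad=0:8 ⇒ 0xe400 ⇒ little 00 e4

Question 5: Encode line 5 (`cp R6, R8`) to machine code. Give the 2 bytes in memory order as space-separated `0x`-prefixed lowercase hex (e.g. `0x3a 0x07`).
0x80 0xf6

L5: cp op=0xf:4|rd=6:4|rs=8:4|pad=0:4 ⇒ 0xf680 ⇒ little 80 f6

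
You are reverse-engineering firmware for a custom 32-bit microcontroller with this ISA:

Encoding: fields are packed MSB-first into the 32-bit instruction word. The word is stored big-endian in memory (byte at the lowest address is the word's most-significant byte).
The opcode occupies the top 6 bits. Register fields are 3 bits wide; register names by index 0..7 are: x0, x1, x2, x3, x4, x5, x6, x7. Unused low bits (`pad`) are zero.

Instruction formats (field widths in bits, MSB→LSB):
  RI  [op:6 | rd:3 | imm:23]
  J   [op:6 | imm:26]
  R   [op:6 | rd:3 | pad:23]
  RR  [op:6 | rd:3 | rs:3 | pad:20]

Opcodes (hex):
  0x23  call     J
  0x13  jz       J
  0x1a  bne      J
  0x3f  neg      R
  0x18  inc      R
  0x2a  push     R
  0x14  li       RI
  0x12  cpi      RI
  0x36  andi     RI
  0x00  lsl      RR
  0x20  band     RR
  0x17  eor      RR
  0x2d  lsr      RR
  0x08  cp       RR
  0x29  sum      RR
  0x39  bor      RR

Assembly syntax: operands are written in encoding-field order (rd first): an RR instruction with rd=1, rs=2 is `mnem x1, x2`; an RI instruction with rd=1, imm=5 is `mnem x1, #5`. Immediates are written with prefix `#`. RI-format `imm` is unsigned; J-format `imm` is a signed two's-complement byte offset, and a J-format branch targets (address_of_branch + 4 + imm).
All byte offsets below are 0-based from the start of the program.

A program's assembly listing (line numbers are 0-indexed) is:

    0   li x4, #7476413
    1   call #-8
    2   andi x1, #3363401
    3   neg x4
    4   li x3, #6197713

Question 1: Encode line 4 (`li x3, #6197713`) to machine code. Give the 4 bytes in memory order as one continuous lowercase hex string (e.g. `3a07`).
line 4 (li): pack op=0x14:6|rd=3:3|imm=6197713:23 = 0x51de91d1; big→ 51 de 91 d1

51de91d1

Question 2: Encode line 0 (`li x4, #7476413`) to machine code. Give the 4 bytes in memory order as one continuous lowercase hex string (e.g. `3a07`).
0. li fields op=0x14:6|rd=4:3|imm=7476413:23 → word 527214bdh → 52 72 14 bd

527214bd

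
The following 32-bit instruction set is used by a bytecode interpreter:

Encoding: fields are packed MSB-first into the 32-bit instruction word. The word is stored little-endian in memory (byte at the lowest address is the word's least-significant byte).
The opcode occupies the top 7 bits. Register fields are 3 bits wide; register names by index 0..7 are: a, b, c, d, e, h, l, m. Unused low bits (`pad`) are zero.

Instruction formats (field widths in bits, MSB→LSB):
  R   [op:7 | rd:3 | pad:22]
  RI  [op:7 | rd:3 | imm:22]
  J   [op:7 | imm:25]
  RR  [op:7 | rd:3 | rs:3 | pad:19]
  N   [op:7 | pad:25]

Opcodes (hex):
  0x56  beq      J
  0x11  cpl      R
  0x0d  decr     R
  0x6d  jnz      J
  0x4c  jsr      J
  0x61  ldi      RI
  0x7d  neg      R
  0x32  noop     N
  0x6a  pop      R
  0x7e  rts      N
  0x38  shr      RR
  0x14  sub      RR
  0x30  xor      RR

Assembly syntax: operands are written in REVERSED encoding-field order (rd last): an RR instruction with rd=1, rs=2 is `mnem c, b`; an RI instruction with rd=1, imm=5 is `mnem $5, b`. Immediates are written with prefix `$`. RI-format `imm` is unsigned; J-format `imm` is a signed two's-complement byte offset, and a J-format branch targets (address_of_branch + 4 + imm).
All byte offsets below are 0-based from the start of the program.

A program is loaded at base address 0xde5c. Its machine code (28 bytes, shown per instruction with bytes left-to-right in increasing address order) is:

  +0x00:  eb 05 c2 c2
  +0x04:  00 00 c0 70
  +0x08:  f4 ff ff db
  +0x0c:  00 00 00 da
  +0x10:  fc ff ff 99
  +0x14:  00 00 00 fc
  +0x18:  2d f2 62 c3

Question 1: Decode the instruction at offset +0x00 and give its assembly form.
off 0x00: read eb 05 c2 c2 as little → 0xc2c205eb
  op=0xc2c205eb>>25=0x61 ⇒ ldi (RI)
  rd@[24:22]=0x3 ⇒ d
  imm@[21:0]=0x205eb ⇒ $132587

ldi $132587, d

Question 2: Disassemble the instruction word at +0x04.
off 0x04: read 00 00 c0 70 as little → 0x70c00000
  top 7b → 0x38 → shr [RR]
  rd@[24:22]=0x3 ⇒ d
  rs@[21:19]=0x0 ⇒ a

shr a, d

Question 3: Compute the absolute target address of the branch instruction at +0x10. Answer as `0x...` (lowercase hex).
+0x10: fc ff ff 99 ⇒ word 0x99fffffc (little)
  opcode bits[31:25]=0x4c: jsr/J
  imm: (w>>0)&0x1ffffff=0x1fffffc (s25→-4) → $-4
  target = base 0xde5c + off 0x10 + 4 + imm -4 = 0xde6c

0xde6c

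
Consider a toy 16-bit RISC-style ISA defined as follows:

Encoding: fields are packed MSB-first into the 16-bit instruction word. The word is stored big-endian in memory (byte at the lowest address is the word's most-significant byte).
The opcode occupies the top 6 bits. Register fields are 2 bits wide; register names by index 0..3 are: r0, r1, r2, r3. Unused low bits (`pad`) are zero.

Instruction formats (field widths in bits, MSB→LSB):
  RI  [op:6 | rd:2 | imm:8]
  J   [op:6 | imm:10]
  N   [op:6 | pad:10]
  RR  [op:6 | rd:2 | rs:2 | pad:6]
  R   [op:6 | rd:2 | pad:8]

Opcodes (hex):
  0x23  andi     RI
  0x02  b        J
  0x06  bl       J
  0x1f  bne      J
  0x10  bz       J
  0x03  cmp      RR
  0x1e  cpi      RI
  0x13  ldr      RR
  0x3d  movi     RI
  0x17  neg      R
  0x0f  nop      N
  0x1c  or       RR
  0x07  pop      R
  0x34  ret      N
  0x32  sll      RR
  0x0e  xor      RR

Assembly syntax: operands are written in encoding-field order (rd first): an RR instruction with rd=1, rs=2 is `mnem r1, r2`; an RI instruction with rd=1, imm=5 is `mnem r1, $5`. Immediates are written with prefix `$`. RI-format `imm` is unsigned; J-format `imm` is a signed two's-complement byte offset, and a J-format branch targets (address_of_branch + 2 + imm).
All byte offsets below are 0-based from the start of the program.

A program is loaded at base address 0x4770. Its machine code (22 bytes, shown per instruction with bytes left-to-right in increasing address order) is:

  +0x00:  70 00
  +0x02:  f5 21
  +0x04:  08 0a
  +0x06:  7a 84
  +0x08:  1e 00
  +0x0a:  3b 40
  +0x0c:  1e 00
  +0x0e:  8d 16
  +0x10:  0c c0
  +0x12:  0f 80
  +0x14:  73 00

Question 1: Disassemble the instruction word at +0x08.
pop r2

off 0x08: read 1e 00 as big → 0x1e00
  opcode bits[15:10]=0x7: pop/R
  [9:8] rd=2 = r2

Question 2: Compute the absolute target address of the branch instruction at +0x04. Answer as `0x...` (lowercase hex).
0x4780

off 0x04: read 08 0a as big → 0x080a
  op=0x080a>>10=0x2 ⇒ b (J)
  imm@[9:0]=0xa ⇒ $10
  target = base 0x4770 + off 0x04 + 2 + imm 10 = 0x4780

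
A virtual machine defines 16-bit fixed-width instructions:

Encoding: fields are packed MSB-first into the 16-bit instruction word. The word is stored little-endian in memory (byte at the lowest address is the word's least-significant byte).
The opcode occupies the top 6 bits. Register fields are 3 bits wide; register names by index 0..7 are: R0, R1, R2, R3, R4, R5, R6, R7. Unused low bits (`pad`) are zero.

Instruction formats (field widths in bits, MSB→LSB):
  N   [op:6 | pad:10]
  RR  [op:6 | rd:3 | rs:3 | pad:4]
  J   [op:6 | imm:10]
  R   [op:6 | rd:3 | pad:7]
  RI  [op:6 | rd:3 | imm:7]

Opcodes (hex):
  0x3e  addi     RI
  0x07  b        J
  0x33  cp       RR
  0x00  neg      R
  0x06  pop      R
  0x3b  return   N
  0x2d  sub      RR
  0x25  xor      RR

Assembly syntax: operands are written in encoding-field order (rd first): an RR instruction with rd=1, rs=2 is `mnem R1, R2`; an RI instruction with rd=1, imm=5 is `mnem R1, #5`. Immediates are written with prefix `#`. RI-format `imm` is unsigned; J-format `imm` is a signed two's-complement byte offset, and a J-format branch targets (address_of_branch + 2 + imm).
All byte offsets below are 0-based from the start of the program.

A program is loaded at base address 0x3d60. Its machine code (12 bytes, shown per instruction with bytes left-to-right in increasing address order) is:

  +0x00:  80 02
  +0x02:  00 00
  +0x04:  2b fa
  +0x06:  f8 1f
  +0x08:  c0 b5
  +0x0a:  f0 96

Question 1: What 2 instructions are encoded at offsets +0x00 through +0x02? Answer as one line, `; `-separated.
@+00  little-endian(80 02) = 0x0280
  op=0x0280>>10=0x0 ⇒ neg (R)
  [9:7] rd=5 = R5
@+02  little-endian(00 00) = 0x0000
  op=0x0000>>10=0x0 ⇒ neg (R)
  [9:7] rd=0 = R0

neg R5; neg R0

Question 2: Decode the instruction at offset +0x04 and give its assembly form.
addi R4, #43

+0x04: 2b fa ⇒ word 0xfa2b (little)
  opcode bits[15:10]=0x3e: addi/RI
  rd@[9:7]=0x4 ⇒ R4
  imm@[6:0]=0x2b ⇒ #43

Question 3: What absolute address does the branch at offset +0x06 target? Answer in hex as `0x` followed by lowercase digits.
@+06  little-endian(f8 1f) = 0x1ff8
  top 6b → 0x7 → b [J]
  imm: (w>>0)&0x3ff=0x3f8 (s10→-8) → #-8
  target = base 0x3d60 + off 0x06 + 2 + imm -8 = 0x3d60

0x3d60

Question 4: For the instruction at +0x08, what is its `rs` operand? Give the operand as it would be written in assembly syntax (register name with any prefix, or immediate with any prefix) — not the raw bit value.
off 0x08: read c0 b5 as little → 0xb5c0
  op=0xb5c0>>10=0x2d ⇒ sub (RR)
  rd: (w>>7)&0x7=0x3 → R3
  rs: (w>>4)&0x7=0x4 → R4

R4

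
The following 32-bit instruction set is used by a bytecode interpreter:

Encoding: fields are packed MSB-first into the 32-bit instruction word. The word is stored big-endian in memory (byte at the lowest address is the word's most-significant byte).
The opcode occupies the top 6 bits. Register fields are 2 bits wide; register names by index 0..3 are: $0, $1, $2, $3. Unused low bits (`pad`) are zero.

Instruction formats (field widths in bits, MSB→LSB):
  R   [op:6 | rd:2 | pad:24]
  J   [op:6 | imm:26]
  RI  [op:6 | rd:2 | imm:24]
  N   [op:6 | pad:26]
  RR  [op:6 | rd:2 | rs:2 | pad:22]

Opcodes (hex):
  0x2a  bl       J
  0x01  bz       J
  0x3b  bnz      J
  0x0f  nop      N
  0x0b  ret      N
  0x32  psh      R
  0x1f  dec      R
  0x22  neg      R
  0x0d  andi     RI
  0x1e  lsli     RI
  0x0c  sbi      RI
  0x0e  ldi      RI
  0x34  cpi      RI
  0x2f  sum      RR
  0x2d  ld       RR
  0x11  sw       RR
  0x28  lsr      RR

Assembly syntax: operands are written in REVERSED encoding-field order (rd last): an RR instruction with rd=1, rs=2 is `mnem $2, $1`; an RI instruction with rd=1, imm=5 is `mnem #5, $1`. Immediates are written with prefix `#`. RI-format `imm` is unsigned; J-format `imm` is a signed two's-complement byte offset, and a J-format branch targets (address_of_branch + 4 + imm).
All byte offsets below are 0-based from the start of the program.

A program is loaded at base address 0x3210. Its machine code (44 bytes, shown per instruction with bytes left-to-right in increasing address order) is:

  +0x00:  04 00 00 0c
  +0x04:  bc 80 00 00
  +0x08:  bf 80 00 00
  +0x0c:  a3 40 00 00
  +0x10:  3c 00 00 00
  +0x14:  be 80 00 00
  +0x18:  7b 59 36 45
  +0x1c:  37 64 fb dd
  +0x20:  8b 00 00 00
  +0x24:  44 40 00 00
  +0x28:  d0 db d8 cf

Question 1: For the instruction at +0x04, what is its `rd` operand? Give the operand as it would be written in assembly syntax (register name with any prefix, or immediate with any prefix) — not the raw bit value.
$0

off 0x04: read bc 80 00 00 as big → 0xbc800000
  opcode bits[31:26]=0x2f: sum/RR
  rd@[25:24]=0x0 ⇒ $0
  rs@[23:22]=0x2 ⇒ $2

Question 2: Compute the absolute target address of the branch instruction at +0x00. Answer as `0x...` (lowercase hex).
+0x00: 04 00 00 0c ⇒ word 0x0400000c (big)
  top 6b → 0x1 → bz [J]
  imm@[25:0]=0xc ⇒ #12
  target = base 0x3210 + off 0x00 + 4 + imm 12 = 0x3220

0x3220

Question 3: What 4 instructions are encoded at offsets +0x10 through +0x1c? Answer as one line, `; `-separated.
nop; sum $2, $2; lsli #5846597, $3; andi #6618077, $3

@+10  big-endian(3c 00 00 00) = 0x3c000000
  op=0x3c000000>>26=0xf ⇒ nop (N)
@+14  big-endian(be 80 00 00) = 0xbe800000
  op=0xbe800000>>26=0x2f ⇒ sum (RR)
  rd@[25:24]=0x2 ⇒ $2
  rs@[23:22]=0x2 ⇒ $2
@+18  big-endian(7b 59 36 45) = 0x7b593645
  op=0x7b593645>>26=0x1e ⇒ lsli (RI)
  rd@[25:24]=0x3 ⇒ $3
  imm@[23:0]=0x593645 ⇒ #5846597
@+1c  big-endian(37 64 fb dd) = 0x3764fbdd
  op=0x3764fbdd>>26=0xd ⇒ andi (RI)
  rd@[25:24]=0x3 ⇒ $3
  imm@[23:0]=0x64fbdd ⇒ #6618077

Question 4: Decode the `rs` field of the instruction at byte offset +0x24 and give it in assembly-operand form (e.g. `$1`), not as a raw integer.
+0x24: 44 40 00 00 ⇒ word 0x44400000 (big)
  opcode bits[31:26]=0x11: sw/RR
  [25:24] rd=0 = $0
  [23:22] rs=1 = $1

$1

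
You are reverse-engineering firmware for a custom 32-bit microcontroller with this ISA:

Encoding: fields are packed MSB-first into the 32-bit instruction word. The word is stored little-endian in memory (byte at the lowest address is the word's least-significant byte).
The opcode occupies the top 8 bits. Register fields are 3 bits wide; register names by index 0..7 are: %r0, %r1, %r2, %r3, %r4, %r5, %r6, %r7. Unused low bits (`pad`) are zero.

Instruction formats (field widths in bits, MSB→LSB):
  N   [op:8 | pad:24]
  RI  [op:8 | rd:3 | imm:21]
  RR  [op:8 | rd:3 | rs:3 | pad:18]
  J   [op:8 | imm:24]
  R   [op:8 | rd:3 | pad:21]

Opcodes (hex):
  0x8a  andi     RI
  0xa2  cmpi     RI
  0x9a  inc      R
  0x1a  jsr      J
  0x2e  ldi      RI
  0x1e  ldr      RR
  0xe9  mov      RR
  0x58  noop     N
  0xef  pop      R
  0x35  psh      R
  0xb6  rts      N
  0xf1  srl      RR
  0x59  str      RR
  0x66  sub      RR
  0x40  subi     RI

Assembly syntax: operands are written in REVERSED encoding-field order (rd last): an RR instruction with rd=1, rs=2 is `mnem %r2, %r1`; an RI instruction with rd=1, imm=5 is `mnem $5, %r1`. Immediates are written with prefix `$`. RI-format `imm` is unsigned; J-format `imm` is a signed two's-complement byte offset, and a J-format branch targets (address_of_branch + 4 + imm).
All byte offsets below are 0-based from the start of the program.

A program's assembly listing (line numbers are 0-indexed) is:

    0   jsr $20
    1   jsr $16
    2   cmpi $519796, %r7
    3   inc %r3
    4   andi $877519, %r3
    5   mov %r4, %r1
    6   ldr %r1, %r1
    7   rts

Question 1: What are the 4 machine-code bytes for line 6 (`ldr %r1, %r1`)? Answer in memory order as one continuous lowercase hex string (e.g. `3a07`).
0000241e

6. ldr fields op=0x1e:8|rd=1:3|rs=1:3|pad=0:18 → word 1e240000h → 00 00 24 1e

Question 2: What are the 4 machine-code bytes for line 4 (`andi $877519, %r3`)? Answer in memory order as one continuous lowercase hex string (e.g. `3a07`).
L4: andi op=0x8a:8|rd=3:3|imm=877519:21 ⇒ 0x8a6d63cf ⇒ little cf 63 6d 8a

cf636d8a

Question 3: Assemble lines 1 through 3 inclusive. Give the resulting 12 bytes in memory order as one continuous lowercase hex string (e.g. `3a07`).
1000001a74eee7a20000609a

L1: jsr op=0x1a:8|imm=16:24 ⇒ 0x1a000010 ⇒ little 10 00 00 1a
L2: cmpi op=0xa2:8|rd=7:3|imm=519796:21 ⇒ 0xa2e7ee74 ⇒ little 74 ee e7 a2
L3: inc op=0x9a:8|rd=3:3|pad=0:21 ⇒ 0x9a600000 ⇒ little 00 00 60 9a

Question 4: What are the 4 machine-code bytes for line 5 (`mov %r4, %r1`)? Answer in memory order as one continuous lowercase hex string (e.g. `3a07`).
000030e9

5. mov fields op=0xe9:8|rd=1:3|rs=4:3|pad=0:18 → word e9300000h → 00 00 30 e9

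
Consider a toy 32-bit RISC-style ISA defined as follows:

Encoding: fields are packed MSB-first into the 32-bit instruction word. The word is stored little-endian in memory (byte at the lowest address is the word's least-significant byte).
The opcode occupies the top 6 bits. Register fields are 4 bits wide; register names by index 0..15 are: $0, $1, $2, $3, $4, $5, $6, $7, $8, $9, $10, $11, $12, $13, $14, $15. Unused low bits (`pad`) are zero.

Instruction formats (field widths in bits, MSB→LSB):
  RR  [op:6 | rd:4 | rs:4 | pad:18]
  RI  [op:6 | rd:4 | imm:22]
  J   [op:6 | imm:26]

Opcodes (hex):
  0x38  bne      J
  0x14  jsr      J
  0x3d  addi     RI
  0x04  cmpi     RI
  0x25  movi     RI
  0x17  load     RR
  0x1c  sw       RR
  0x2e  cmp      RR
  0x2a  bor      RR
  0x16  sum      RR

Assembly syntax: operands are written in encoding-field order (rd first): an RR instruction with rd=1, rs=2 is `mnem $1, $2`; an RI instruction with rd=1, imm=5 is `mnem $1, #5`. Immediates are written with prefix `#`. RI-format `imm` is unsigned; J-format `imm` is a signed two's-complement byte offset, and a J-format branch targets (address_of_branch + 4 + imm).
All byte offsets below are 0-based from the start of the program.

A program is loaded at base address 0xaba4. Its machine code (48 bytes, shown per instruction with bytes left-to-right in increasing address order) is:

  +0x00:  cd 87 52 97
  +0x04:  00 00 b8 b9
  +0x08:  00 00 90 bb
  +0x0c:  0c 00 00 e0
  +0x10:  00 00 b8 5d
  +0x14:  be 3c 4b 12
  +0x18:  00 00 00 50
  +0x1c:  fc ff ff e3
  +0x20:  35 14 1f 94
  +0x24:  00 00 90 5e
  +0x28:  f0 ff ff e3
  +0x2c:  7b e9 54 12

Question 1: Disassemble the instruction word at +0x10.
[10] 00 00 b8 5d → 0x5db80000
  opcode bits[31:26]=0x17: load/RR
  rd@[25:22]=0x6 ⇒ $6
  rs@[21:18]=0xe ⇒ $14

load $6, $14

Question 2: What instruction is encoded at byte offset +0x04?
cmp $6, $14

@+04  little-endian(00 00 b8 b9) = 0xb9b80000
  opcode bits[31:26]=0x2e: cmp/RR
  rd: (w>>22)&0xf=0x6 → $6
  rs: (w>>18)&0xf=0xe → $14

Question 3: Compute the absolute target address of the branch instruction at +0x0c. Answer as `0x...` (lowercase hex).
0xabc0

off 0x0c: read 0c 00 00 e0 as little → 0xe000000c
  opcode bits[31:26]=0x38: bne/J
  imm@[25:0]=0xc ⇒ #12
  target = base 0xaba4 + off 0x0c + 4 + imm 12 = 0xabc0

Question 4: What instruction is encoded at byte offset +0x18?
jsr #0

@+18  little-endian(00 00 00 50) = 0x50000000
  top 6b → 0x14 → jsr [J]
  imm: (w>>0)&0x3ffffff=0x0 → #0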